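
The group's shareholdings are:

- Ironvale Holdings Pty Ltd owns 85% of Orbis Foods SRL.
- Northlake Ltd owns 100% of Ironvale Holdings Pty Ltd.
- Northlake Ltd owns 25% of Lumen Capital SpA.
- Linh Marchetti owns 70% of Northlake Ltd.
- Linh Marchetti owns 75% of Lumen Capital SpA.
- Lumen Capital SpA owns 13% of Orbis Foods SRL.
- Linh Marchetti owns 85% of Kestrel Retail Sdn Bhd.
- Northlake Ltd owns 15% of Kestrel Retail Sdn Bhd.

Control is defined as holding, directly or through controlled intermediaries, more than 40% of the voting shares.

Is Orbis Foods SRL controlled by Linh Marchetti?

Yes

Linh holds 70% of Northlake, so Linh controls Northlake.
Northlake holds 100% of Ironvale, so Linh controls Ironvale.
Northlake and Linh together hold 25% + 75% = 100% of Lumen, so Linh controls Lumen.
Lumen and Ironvale together hold 13% + 85% = 98% of Orbis, so Linh controls Orbis.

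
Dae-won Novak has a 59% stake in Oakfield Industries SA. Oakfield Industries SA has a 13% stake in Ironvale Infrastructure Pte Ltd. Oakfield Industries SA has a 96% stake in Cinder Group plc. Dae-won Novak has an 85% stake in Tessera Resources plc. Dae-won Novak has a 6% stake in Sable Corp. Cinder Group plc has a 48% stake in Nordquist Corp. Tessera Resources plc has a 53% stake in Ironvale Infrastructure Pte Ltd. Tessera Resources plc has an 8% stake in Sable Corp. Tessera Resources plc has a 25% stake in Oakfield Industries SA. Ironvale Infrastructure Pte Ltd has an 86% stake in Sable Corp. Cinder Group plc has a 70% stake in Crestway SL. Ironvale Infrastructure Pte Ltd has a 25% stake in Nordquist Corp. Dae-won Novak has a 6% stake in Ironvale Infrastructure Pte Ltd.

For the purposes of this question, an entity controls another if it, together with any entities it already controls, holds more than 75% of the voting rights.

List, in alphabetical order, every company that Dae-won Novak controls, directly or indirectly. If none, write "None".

Cinder Group plc, Oakfield Industries SA, Tessera Resources plc

Dae-won holds 85% of Tessera, so Dae-won controls Tessera.
Tessera and Dae-won together hold 25% + 59% = 84% of Oakfield, so Dae-won controls Oakfield.
Oakfield holds 96% of Cinder, so Dae-won controls Cinder.
No other company's threshold is met.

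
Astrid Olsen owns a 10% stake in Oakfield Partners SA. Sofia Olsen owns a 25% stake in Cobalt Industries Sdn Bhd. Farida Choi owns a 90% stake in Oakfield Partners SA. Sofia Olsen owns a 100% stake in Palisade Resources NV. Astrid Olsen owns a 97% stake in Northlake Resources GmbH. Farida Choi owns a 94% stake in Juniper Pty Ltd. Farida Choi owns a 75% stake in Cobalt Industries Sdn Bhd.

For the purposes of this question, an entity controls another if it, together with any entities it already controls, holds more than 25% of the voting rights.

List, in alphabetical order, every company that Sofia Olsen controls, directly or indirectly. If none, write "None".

Sofia holds 100% of Palisade, so Sofia controls Palisade.
No other company's threshold is met.

Palisade Resources NV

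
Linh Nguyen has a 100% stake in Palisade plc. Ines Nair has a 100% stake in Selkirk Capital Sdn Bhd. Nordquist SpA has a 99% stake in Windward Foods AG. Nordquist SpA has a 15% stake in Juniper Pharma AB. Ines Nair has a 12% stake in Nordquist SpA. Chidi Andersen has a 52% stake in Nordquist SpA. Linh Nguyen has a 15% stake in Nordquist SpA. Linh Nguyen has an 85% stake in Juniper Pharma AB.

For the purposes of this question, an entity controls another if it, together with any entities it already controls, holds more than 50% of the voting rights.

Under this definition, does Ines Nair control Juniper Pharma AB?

Ines holds 100% of Selkirk, so Ines controls Selkirk.
Neither Ines nor any entity Ines controls holds any voting interest in Juniper.
So Ines does not control Juniper.

No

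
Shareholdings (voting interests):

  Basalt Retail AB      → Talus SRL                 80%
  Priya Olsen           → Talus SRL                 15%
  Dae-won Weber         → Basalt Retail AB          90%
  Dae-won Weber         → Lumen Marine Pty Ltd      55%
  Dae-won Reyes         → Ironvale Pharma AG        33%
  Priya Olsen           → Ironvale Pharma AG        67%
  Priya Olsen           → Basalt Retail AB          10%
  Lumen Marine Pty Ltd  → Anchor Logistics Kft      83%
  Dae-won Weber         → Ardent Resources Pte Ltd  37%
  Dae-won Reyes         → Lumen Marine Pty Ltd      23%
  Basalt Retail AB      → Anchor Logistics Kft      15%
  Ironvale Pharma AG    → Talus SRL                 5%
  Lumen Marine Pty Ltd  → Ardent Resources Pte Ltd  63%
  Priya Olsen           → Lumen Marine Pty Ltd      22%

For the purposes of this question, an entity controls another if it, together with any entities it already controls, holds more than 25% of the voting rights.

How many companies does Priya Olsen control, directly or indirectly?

1

Priya holds 67% of Ironvale, so Priya controls Ironvale.
No other company's threshold is met.
Priya controls 1 company.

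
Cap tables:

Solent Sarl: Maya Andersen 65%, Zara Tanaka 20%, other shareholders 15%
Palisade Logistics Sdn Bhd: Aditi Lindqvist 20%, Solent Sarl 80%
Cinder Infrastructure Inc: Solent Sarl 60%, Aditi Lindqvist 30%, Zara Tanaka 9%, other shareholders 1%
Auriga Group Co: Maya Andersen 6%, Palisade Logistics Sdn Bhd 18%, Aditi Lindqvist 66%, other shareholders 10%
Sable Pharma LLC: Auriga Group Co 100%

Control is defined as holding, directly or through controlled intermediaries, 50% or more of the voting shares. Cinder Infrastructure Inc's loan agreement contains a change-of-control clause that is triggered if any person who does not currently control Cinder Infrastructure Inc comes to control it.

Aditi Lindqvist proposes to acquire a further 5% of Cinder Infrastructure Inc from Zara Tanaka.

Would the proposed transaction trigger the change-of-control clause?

No

The purchase adds only to Aditi's holdings (Zara's stake shrinks), so Aditi is the only person who could newly come to control Cinder.
Aditi holds 66% of Auriga, so Aditi controls Auriga.
Auriga holds 100% of Sable, so Aditi controls Sable.
In Cinder, Aditi's side holds only 30%, not ≥ 50%.
So before the transaction, Aditi does not control Cinder.
After the purchase, Aditi's direct stake in Cinder rises to 30% + 5% = 35%, and Zara's stake falls to 4%.
After the transaction, Aditi's side holds 35% of Cinder, not ≥ 50%, so Aditi still does not control Cinder.
No new person acquires control, so the clause is not triggered.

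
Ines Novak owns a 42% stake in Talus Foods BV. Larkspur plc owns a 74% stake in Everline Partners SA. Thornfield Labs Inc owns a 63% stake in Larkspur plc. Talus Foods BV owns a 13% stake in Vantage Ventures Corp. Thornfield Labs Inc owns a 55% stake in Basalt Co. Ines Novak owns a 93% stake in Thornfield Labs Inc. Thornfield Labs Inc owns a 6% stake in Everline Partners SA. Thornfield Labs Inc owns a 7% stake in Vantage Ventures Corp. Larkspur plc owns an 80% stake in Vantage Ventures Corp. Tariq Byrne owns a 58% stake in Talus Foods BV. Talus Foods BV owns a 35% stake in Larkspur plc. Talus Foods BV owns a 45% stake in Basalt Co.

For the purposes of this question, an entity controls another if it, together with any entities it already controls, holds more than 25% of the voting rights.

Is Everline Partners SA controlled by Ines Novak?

Yes

Ines holds 42% of Talus, so Ines controls Talus.
Ines holds 93% of Thornfield, so Ines controls Thornfield.
Thornfield and Talus together hold 63% + 35% = 98% of Larkspur, so Ines controls Larkspur.
Thornfield and Larkspur together hold 6% + 74% = 80% of Everline, so Ines controls Everline.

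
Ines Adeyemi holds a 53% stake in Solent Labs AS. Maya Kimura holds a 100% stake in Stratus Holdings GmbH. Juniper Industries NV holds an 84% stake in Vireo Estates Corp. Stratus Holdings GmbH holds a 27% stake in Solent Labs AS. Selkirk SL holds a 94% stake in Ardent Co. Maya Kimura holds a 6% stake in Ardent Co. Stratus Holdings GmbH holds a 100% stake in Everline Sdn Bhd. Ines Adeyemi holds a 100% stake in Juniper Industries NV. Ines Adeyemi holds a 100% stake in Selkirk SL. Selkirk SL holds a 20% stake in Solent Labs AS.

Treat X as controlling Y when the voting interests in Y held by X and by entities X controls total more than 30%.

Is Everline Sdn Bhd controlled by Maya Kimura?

Maya holds 100% of Stratus, so Maya controls Stratus.
Stratus holds 100% of Everline, so Maya controls Everline.

Yes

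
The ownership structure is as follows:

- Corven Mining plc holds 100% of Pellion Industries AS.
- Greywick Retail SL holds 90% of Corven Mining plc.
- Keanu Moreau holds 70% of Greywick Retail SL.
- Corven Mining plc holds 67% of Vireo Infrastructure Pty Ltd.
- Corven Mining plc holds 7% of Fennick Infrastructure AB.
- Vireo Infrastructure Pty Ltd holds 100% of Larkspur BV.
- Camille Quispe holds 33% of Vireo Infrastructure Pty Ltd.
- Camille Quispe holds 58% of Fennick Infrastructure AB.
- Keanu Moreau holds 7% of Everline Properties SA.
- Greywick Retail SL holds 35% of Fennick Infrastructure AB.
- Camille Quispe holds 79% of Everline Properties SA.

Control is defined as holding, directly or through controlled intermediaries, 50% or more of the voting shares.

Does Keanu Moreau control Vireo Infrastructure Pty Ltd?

Yes

Keanu holds 70% of Greywick, so Keanu controls Greywick.
Greywick holds 90% of Corven, so Keanu controls Corven.
Corven holds 67% of Vireo, so Keanu controls Vireo.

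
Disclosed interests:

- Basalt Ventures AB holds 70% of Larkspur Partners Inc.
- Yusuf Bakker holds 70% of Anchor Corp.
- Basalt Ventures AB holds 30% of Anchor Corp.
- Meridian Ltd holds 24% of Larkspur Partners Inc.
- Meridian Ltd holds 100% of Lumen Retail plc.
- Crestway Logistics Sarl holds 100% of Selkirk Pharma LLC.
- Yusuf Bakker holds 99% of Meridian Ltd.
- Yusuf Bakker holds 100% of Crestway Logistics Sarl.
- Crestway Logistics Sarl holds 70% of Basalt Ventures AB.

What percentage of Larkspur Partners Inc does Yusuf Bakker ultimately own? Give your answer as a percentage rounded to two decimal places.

72.76%

Yusuf reaches Larkspur along 2 paths.
Via Meridian: 99% × 24% = 23.76%.
Via Crestway → Basalt: 100% × 70% × 70% = 49%.
Total: 23.76% + 49% = 72.76%.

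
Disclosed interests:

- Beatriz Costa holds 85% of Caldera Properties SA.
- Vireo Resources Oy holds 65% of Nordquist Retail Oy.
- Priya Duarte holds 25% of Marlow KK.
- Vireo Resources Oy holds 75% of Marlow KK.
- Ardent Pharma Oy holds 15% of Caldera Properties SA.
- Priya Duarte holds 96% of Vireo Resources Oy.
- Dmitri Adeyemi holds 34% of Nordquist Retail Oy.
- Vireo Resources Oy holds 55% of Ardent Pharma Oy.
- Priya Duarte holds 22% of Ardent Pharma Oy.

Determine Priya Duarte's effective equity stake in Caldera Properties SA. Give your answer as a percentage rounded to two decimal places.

Priya reaches Caldera along 2 paths.
Via Ardent: 22% × 15% = 3.3%.
Via Vireo → Ardent: 96% × 55% × 15% = 7.92%.
Total: 3.3% + 7.92% = 11.22%.

11.22%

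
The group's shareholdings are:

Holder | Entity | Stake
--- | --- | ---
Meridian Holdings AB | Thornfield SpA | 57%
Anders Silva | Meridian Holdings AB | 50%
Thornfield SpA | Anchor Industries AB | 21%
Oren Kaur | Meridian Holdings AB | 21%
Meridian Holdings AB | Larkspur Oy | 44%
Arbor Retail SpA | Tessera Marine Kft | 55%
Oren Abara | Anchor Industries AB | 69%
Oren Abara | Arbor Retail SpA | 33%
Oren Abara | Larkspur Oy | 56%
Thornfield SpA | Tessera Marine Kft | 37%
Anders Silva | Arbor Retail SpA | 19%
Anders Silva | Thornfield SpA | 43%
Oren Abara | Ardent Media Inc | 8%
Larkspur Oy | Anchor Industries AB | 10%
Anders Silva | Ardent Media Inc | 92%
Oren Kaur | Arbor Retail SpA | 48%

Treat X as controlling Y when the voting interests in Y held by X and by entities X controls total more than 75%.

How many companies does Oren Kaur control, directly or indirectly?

0

Oren Kaur's largest direct stake is 48% in Arbor, which does not meet the threshold.
Oren Kaur controls 0 companies.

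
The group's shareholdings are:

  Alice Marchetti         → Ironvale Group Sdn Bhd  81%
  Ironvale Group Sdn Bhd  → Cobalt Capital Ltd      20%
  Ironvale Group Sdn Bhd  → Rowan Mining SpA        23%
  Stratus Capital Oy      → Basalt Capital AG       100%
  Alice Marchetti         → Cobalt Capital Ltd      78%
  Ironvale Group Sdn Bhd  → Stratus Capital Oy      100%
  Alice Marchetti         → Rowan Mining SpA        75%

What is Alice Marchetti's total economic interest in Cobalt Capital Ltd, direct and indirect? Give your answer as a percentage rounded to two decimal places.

Alice reaches Cobalt along 2 paths.
Via Ironvale: 81% × 20% = 16.2%.
Direct stake: 78% = 78%.
Total: 16.2% + 78% = 94.2%.
Rounded: 94.20%.

94.20%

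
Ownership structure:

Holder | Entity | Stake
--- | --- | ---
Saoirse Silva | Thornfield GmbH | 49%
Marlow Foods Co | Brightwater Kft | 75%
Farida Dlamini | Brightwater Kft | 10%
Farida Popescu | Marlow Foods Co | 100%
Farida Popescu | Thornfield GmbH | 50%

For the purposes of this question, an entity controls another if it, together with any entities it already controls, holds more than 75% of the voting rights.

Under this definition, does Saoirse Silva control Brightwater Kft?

No

Saoirse's largest direct stake is 49% in Thornfield, which does not meet the threshold, so Saoirse controls no company.
Neither Saoirse nor any entity Saoirse controls holds any voting interest in Brightwater.
So Saoirse does not control Brightwater.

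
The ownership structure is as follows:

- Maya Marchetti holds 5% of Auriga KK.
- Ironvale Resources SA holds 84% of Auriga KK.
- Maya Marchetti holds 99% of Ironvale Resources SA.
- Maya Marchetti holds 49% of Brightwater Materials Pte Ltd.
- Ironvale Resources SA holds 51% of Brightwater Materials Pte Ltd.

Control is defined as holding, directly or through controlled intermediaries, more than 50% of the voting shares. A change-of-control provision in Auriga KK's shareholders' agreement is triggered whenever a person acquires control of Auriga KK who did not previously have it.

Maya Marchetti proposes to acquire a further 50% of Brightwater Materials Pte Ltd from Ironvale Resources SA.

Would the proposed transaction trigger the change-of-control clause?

The purchase adds only to Maya's holdings (Ironvale's stake shrinks), so Maya is the only person who could newly come to control Auriga.
Maya holds 99% of Ironvale, so Maya controls Ironvale.
Ironvale and Maya together hold 84% + 5% = 89% of Auriga, so Maya controls Auriga.
So Maya already controls Auriga before the transaction.
After the purchase, Maya's direct stake in Brightwater rises to 49% + 50% = 99%, and Ironvale's stake falls to 1%.
Maya controlled Auriga already, so this is not a new person acquiring control; every other person's position is unchanged or reduced.
No new person acquires control, so the clause is not triggered.

No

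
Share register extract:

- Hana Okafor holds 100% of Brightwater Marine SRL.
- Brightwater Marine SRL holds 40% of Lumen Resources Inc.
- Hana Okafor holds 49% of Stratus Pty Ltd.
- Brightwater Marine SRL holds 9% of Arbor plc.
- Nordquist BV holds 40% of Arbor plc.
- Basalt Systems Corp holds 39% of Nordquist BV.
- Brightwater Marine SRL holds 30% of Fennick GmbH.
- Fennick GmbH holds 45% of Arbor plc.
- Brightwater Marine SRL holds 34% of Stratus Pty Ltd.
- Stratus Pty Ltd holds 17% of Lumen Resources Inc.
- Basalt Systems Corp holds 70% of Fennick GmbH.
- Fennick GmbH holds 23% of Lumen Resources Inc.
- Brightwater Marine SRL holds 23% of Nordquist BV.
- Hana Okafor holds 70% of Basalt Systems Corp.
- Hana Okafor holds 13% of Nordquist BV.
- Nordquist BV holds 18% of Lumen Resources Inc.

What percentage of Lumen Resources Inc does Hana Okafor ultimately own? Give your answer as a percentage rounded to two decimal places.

Hana reaches Lumen along 8 paths.
Via Brightwater: 100% × 40% = 40%.
Via Brightwater → Stratus: 100% × 34% × 17% = 5.78%.
Via Stratus: 49% × 17% = 8.33%.
Via Basalt → Fennick: 70% × 70% × 23% = 11.27%.
Via Brightwater → Fennick: 100% × 30% × 23% = 6.9%.
Via Brightwater → Nordquist: 100% × 23% × 18% = 4.14%.
Via Basalt → Nordquist: 70% × 39% × 18% = 4.914%.
Via Nordquist: 13% × 18% = 2.34%.
Total: 40% + 5.78% + 8.33% + 11.27% + 6.9% + 4.14% + 4.914% + 2.34% = 83.674%.
Rounded: 83.67%.

83.67%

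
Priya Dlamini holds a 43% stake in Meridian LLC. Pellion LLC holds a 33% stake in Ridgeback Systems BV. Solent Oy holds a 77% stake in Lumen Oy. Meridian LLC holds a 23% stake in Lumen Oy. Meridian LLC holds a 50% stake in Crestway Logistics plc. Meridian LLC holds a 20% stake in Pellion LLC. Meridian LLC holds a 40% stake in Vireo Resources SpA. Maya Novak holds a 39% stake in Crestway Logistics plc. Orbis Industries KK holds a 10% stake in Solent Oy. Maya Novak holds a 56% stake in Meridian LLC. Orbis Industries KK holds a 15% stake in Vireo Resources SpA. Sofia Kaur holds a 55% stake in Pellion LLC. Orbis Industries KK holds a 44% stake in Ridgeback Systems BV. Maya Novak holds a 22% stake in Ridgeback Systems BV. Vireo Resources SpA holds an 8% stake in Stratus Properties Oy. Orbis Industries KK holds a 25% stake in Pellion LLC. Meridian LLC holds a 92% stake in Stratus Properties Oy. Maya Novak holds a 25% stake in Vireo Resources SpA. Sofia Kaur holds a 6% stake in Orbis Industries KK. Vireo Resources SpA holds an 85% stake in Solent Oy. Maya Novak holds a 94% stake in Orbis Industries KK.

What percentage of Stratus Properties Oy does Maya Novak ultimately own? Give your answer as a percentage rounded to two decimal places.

56.44%

Maya reaches Stratus along 4 paths.
Via Meridian: 56% × 92% = 51.52%.
Via Orbis → Vireo: 94% × 15% × 8% = 1.128%.
Via Vireo: 25% × 8% = 2%.
Via Meridian → Vireo: 56% × 40% × 8% = 1.792%.
Total: 51.52% + 1.128% + 2% + 1.792% = 56.44%.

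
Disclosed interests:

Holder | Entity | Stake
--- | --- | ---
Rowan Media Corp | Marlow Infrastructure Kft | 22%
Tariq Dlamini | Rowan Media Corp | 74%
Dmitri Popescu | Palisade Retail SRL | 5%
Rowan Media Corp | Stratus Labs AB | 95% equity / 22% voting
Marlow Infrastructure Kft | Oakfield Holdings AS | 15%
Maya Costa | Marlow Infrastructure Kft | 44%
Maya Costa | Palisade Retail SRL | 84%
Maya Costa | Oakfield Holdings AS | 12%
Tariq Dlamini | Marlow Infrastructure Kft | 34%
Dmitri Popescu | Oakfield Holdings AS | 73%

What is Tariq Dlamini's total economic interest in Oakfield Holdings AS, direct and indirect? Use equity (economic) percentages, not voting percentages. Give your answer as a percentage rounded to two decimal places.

7.54%

Tariq reaches Oakfield along 2 paths.
Via Marlow: 34% × 15% = 5.1%.
Via Rowan → Marlow: 74% × 22% × 15% = 2.442%.
Total: 5.1% + 2.442% = 7.542%.
Rounded: 7.54%.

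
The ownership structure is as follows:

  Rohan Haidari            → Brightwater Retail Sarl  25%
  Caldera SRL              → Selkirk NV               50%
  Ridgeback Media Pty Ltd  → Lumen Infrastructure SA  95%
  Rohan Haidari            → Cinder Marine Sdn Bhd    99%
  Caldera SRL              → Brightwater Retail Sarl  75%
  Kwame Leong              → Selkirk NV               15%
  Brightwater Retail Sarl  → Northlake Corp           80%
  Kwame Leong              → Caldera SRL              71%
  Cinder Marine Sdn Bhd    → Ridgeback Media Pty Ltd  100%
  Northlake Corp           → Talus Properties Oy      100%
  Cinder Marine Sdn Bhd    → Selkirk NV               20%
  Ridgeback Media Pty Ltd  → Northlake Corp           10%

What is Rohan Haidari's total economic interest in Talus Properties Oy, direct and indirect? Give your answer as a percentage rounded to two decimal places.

29.90%

Rohan reaches Talus along 2 paths.
Via Brightwater → Northlake: 25% × 80% × 100% = 20%.
Via Cinder → Ridgeback → Northlake: 99% × 100% × 10% × 100% = 9.9%.
Total: 20% + 9.9% = 29.9%.
Rounded: 29.90%.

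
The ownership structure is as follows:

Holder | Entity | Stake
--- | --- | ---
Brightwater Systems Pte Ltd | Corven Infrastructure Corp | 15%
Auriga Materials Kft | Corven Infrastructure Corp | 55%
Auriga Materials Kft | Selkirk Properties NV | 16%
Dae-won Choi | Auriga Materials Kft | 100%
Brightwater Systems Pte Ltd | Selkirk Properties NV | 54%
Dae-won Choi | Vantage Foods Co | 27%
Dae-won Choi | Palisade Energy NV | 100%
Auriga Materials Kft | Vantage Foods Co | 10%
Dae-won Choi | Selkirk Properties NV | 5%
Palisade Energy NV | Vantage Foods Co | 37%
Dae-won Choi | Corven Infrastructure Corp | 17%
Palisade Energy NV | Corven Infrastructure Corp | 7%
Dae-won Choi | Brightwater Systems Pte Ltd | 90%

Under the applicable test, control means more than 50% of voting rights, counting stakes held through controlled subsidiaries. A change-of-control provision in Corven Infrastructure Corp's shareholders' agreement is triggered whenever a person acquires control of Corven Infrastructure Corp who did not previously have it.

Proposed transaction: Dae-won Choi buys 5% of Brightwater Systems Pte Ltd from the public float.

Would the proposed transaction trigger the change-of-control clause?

The purchase changes only Dae-won's holdings, so Dae-won is the only person who could newly come to control Corven.
Dae-won holds 100% of Auriga, so Dae-won controls Auriga.
Dae-won holds 100% of Palisade, so Dae-won controls Palisade.
Dae-won holds 90% of Brightwater, so Dae-won controls Brightwater.
Dae-won and Brightwater and Auriga and Palisade together hold 17% + 15% + 55% + 7% = 94% of Corven, so Dae-won controls Corven.
So Dae-won already controls Corven before the transaction.
After the purchase, Dae-won's direct stake in Brightwater rises to 90% + 5% = 95%.
Dae-won controlled Corven already, so this is not a new person acquiring control; every other person's position is unchanged or reduced.
No new person acquires control, so the clause is not triggered.

No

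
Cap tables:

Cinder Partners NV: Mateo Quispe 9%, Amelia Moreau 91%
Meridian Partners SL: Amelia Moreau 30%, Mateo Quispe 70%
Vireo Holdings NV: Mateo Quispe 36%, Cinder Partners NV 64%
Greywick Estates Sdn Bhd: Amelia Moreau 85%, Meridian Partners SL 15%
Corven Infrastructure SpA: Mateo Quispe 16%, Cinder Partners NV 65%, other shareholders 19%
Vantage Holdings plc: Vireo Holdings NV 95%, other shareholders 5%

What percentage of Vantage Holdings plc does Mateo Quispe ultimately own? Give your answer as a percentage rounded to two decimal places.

39.67%

Mateo reaches Vantage along 2 paths.
Via Vireo: 36% × 95% = 34.2%.
Via Cinder → Vireo: 9% × 64% × 95% = 5.472%.
Total: 34.2% + 5.472% = 39.672%.
Rounded: 39.67%.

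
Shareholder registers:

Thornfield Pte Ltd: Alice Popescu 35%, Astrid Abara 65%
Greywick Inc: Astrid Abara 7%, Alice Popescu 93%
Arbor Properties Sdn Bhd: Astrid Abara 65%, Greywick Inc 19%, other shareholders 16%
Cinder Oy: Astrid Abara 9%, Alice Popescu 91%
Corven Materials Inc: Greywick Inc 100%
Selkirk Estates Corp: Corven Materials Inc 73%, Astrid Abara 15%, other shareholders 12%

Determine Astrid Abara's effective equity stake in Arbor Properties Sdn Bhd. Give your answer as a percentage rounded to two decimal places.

66.33%

Astrid reaches Arbor along 2 paths.
Direct stake: 65% = 65%.
Via Greywick: 7% × 19% = 1.33%.
Total: 65% + 1.33% = 66.33%.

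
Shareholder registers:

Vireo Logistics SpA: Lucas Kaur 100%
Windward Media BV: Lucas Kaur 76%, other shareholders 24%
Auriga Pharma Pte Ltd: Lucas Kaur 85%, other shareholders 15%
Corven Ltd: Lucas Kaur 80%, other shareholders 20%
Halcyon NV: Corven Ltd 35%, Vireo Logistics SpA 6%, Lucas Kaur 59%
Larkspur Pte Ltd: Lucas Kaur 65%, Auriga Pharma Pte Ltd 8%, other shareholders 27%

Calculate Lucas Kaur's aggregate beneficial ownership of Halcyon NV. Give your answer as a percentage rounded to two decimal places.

93.00%

Lucas reaches Halcyon along 3 paths.
Via Corven: 80% × 35% = 28%.
Via Vireo: 100% × 6% = 6%.
Direct stake: 59% = 59%.
Total: 28% + 6% + 59% = 93%.
Rounded: 93.00%.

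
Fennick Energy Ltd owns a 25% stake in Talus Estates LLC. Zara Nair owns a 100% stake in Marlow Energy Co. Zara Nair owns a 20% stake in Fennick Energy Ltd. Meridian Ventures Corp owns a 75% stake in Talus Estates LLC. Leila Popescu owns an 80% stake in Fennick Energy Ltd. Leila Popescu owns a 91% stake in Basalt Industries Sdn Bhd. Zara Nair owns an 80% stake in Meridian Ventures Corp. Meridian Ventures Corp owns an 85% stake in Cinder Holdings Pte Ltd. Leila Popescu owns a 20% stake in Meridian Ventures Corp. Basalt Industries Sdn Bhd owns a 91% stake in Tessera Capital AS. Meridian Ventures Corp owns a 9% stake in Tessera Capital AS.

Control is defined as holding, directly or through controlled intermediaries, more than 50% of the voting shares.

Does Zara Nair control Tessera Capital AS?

No

Zara holds 80% of Meridian, so Zara controls Meridian.
Meridian holds 75% of Talus, so Zara controls Talus.
Zara holds 100% of Marlow, so Zara controls Marlow.
Meridian holds 85% of Cinder, so Zara controls Cinder.
In Tessera, Zara's side holds only 9%, not > 50%.
So Zara does not control Tessera.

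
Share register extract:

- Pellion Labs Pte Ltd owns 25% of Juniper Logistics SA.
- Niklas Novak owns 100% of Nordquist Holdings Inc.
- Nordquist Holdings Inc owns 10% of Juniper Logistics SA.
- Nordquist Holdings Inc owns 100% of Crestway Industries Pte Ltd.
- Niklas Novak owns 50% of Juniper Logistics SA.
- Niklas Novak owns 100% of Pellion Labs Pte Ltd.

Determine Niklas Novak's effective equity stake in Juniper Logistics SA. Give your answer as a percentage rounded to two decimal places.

85.00%

Niklas reaches Juniper along 3 paths.
Direct stake: 50% = 50%.
Via Pellion: 100% × 25% = 25%.
Via Nordquist: 100% × 10% = 10%.
Total: 50% + 25% + 10% = 85%.
Rounded: 85.00%.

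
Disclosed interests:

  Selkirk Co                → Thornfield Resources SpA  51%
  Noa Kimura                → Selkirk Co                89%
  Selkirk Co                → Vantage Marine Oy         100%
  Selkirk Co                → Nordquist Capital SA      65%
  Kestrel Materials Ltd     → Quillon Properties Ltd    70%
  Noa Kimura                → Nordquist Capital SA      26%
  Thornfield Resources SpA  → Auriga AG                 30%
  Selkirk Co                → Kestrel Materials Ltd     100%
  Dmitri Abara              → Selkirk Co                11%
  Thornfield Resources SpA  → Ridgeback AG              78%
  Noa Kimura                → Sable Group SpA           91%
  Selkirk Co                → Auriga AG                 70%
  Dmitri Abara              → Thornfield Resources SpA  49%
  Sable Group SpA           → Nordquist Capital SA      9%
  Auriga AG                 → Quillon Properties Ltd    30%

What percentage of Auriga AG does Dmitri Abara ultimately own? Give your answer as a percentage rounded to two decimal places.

24.08%

Dmitri reaches Auriga along 3 paths.
Via Selkirk: 11% × 70% = 7.7%.
Via Thornfield: 49% × 30% = 14.7%.
Via Selkirk → Thornfield: 11% × 51% × 30% = 1.683%.
Total: 7.7% + 14.7% + 1.683% = 24.083%.
Rounded: 24.08%.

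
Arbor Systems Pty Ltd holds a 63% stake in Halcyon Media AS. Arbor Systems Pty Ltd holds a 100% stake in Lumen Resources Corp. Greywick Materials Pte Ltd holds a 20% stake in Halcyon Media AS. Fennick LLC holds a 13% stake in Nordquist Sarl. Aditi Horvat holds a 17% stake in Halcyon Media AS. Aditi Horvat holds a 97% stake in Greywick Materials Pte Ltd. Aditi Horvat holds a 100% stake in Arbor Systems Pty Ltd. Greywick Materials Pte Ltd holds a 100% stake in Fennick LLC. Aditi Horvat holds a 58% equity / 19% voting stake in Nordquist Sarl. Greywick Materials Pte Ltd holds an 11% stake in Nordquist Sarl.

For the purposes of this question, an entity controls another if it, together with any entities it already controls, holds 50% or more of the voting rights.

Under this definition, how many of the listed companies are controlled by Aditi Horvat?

Aditi holds 100% of Arbor, so Aditi controls Arbor.
Aditi holds 97% of Greywick, so Aditi controls Greywick.
Greywick holds 100% of Fennick, so Aditi controls Fennick.
Arbor holds 100% of Lumen, so Aditi controls Lumen.
Greywick and Arbor and Aditi together hold 20% + 63% + 17% = 100% of Halcyon, so Aditi controls Halcyon.
No other company's threshold is met.
Aditi controls 5 companies.

5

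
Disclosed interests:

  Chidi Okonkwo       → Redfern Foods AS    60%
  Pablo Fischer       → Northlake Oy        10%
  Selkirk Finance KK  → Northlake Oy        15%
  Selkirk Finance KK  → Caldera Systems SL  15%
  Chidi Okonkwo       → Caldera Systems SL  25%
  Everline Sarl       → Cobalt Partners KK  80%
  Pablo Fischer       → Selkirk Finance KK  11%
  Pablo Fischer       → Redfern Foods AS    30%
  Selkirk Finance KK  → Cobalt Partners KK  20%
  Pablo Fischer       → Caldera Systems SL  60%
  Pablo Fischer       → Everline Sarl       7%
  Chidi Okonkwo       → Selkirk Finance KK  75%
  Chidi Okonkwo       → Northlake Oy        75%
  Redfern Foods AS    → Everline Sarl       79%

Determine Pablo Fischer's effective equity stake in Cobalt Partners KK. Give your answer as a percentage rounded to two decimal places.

Pablo reaches Cobalt along 3 paths.
Via Selkirk: 11% × 20% = 2.2%.
Via Everline: 7% × 80% = 5.6%.
Via Redfern → Everline: 30% × 79% × 80% = 18.96%.
Total: 2.2% + 5.6% + 18.96% = 26.76%.

26.76%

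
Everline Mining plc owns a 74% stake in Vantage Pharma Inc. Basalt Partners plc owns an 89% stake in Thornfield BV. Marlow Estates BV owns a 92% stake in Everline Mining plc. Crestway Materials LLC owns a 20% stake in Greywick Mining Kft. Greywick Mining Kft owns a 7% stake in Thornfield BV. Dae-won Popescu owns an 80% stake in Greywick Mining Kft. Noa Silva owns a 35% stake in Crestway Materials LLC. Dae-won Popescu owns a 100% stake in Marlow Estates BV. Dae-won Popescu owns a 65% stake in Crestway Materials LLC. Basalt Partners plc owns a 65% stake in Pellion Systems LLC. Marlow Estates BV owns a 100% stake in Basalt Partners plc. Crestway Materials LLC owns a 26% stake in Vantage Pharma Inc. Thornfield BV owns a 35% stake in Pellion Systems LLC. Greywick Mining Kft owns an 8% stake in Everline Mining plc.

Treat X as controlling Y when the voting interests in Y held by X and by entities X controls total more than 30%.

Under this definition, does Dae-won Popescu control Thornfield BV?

Yes

Dae-won holds 100% of Marlow, so Dae-won controls Marlow.
Marlow holds 100% of Basalt, so Dae-won controls Basalt.
Dae-won holds 65% of Crestway, so Dae-won controls Crestway.
Crestway and Dae-won together hold 20% + 80% = 100% of Greywick, so Dae-won controls Greywick.
Basalt and Greywick together hold 89% + 7% = 96% of Thornfield, so Dae-won controls Thornfield.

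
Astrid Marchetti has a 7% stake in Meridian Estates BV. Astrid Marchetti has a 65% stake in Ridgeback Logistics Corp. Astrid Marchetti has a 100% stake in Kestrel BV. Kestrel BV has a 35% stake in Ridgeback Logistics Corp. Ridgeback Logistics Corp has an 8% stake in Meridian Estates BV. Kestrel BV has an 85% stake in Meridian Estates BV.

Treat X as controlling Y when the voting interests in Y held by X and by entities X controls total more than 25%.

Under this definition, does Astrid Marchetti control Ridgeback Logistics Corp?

Astrid holds 100% of Kestrel, so Astrid controls Kestrel.
Astrid and Kestrel together hold 65% + 35% = 100% of Ridgeback, so Astrid controls Ridgeback.

Yes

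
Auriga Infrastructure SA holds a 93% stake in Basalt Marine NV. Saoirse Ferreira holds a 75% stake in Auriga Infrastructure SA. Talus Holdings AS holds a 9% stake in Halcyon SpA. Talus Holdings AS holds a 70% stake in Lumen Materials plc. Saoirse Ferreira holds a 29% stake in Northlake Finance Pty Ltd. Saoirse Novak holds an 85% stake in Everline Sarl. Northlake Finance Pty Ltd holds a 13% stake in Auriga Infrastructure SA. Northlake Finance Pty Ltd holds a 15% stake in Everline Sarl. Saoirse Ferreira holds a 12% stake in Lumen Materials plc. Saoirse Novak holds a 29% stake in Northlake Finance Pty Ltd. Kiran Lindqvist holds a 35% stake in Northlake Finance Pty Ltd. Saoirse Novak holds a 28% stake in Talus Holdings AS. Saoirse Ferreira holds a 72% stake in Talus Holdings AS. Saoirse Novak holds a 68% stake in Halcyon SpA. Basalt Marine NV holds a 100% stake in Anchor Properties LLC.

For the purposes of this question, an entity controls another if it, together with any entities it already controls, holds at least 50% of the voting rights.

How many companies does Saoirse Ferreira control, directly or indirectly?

5

Saoirse Ferreira holds 72% of Talus, so Saoirse Ferreira controls Talus.
Saoirse Ferreira holds 75% of Auriga, so Saoirse Ferreira controls Auriga.
Auriga holds 93% of Basalt, so Saoirse Ferreira controls Basalt.
Basalt holds 100% of Anchor, so Saoirse Ferreira controls Anchor.
Talus and Saoirse Ferreira together hold 70% + 12% = 82% of Lumen, so Saoirse Ferreira controls Lumen.
No other company's threshold is met.
Saoirse Ferreira controls 5 companies.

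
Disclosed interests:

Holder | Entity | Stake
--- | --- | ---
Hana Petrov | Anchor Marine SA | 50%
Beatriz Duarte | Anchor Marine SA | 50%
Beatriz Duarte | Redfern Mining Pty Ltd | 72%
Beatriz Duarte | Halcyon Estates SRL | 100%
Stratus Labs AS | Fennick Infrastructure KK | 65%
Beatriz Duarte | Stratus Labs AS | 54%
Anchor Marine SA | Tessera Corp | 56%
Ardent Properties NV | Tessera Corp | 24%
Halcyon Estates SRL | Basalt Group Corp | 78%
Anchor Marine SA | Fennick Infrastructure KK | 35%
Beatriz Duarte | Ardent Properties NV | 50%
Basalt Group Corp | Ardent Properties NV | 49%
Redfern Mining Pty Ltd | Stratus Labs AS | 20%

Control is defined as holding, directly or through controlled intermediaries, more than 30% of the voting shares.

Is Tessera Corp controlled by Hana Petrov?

Yes

Hana holds 50% of Anchor, so Hana controls Anchor.
Anchor holds 56% of Tessera, so Hana controls Tessera.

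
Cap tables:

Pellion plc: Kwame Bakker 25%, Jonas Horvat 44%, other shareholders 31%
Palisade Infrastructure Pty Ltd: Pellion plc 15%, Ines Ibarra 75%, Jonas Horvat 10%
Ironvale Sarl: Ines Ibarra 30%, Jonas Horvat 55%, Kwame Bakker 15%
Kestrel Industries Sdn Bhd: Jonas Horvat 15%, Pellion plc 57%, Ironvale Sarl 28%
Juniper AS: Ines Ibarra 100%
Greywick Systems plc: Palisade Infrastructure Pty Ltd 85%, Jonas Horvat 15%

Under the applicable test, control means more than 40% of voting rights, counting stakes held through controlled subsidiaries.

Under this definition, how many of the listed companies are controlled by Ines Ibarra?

3

Ines holds 75% of Palisade, so Ines controls Palisade.
Ines holds 100% of Juniper, so Ines controls Juniper.
Palisade holds 85% of Greywick, so Ines controls Greywick.
No other company's threshold is met.
Ines controls 3 companies.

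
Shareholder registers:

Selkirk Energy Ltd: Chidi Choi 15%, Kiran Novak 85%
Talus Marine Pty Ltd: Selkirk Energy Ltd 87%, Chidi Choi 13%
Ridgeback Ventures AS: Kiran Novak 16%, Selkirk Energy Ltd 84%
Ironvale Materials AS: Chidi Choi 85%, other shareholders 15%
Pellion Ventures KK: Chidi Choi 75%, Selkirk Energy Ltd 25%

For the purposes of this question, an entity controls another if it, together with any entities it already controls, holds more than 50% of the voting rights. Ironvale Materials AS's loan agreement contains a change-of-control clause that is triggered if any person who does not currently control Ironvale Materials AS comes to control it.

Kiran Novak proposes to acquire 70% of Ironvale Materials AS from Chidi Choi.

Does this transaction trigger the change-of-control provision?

Yes

The purchase adds only to Kiran's holdings (Chidi's stake shrinks), so Kiran is the only person who could newly come to control Ironvale.
Kiran holds 85% of Selkirk, so Kiran controls Selkirk.
Selkirk holds 87% of Talus, so Kiran controls Talus.
Kiran and Selkirk together hold 16% + 84% = 100% of Ridgeback, so Kiran controls Ridgeback.
Neither Kiran nor any entity Kiran controls holds any voting interest in Ironvale.
So before the transaction, Kiran does not control Ironvale.
After the purchase, Kiran holds 70% of Ironvale directly, and Chidi's stake falls to 15%.
Kiran holds 70% of Ironvale, so Kiran controls Ironvale.
Kiran did not control Ironvale before and does after, so the clause is triggered.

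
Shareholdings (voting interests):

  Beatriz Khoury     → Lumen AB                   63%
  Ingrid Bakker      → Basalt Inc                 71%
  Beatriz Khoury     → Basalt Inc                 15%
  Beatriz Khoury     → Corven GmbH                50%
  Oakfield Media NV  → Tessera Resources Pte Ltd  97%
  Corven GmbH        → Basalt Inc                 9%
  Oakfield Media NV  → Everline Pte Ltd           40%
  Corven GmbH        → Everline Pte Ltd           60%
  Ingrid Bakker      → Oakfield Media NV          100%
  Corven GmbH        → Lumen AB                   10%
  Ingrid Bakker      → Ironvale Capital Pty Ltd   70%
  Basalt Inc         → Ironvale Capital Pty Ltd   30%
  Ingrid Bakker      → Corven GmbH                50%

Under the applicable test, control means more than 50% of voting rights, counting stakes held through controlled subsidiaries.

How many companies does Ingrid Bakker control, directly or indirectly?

4

Ingrid holds 100% of Oakfield, so Ingrid controls Oakfield.
Ingrid holds 71% of Basalt, so Ingrid controls Basalt.
Oakfield holds 97% of Tessera, so Ingrid controls Tessera.
Ingrid and Basalt together hold 70% + 30% = 100% of Ironvale, so Ingrid controls Ironvale.
No other company's threshold is met.
Ingrid controls 4 companies.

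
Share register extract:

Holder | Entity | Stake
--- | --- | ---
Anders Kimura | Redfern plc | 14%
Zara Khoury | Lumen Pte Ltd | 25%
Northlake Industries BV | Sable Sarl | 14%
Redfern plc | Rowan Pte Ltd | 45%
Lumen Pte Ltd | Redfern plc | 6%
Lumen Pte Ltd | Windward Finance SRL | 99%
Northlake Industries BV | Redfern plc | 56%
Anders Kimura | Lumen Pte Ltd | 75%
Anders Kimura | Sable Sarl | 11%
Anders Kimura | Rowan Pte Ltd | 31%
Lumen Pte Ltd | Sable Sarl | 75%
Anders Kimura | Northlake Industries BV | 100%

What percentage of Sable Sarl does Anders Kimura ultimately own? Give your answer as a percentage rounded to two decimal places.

Anders reaches Sable along 3 paths.
Via Northlake: 100% × 14% = 14%.
Via Lumen: 75% × 75% = 56.25%.
Direct stake: 11% = 11%.
Total: 14% + 56.25% + 11% = 81.25%.

81.25%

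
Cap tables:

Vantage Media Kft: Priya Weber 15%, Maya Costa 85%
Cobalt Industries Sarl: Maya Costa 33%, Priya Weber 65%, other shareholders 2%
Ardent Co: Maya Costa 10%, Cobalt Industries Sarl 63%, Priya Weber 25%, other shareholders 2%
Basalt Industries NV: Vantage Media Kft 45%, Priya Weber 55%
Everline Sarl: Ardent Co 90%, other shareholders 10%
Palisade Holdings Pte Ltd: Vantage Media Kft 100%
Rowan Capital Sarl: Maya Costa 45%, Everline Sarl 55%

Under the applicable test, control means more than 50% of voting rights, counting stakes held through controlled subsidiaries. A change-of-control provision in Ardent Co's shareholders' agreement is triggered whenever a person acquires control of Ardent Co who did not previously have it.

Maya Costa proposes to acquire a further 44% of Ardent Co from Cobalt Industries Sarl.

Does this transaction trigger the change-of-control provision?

Yes

The purchase adds only to Maya's holdings (Cobalt's stake shrinks), so Maya is the only person who could newly come to control Ardent.
Maya holds 85% of Vantage, so Maya controls Vantage.
Vantage holds 100% of Palisade, so Maya controls Palisade.
In Ardent, Maya's side holds only 10%, not > 50%.
So before the transaction, Maya does not control Ardent.
After the purchase, Maya's direct stake in Ardent rises to 10% + 44% = 54%, and Cobalt's stake falls to 19%.
Maya holds 54% of Ardent, so Maya controls Ardent.
Maya did not control Ardent before and does after, so the clause is triggered.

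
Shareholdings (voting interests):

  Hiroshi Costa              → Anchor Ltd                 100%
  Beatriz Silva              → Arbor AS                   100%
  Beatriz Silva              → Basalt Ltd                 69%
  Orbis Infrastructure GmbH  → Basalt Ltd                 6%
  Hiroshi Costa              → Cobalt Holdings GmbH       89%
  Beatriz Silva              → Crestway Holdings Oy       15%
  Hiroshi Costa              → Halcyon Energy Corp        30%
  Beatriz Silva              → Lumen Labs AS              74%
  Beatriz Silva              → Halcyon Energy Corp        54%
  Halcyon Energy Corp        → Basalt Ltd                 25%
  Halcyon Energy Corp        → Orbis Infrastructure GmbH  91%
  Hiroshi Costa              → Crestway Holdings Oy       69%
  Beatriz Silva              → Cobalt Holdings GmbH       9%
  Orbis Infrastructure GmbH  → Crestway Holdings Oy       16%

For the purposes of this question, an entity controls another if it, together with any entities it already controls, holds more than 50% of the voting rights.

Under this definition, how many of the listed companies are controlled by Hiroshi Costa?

Hiroshi holds 89% of Cobalt, so Hiroshi controls Cobalt.
Hiroshi holds 100% of Anchor, so Hiroshi controls Anchor.
Hiroshi holds 69% of Crestway, so Hiroshi controls Crestway.
No other company's threshold is met.
Hiroshi controls 3 companies.

3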